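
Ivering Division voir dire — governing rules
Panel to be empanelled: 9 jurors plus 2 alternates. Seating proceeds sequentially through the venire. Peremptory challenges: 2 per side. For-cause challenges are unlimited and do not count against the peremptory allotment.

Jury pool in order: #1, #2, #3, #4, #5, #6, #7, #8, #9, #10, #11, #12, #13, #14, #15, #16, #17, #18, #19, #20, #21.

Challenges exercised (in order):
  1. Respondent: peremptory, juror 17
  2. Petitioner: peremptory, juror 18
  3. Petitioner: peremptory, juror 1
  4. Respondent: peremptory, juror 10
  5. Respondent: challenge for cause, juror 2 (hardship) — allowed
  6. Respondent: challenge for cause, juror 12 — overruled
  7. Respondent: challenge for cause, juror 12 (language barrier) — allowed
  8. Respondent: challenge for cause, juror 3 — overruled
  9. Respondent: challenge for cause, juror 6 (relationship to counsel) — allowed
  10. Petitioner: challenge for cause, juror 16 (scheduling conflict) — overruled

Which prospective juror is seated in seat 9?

Removed: #1, #2, #6, #10, #12, #17, #18. (#3, #16 stay — for-cause denied.)
Filling seats in venire order through position 9: #3, #4, #5, #7, #8, #9, #11, #13, #14.
So seat 9 is #14.

14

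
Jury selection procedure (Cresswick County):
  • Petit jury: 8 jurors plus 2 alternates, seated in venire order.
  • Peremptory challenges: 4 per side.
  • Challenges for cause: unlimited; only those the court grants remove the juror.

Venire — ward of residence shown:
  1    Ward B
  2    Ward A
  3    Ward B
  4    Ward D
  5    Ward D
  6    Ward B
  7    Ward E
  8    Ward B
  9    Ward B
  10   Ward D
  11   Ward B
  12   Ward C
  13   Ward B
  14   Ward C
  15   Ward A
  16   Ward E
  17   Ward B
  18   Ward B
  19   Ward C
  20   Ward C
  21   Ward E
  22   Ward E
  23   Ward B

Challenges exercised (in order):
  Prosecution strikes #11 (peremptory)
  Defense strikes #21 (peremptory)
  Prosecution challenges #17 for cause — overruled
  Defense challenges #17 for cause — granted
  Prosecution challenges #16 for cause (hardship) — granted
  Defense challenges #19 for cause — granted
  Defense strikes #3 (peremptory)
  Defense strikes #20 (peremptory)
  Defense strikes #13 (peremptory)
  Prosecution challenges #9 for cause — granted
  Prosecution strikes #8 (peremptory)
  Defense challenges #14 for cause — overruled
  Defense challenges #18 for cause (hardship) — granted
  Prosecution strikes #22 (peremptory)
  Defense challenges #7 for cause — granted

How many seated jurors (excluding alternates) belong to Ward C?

2

Removed: #3, #7, #8, #9, #11, #13, #16, #17, #18, #19, #20, #21, #22.
Seated jurors 1–8: #1, #2, #4, #5, #6, #10, #12, #14 (alternates #15, #23 not counted).
Of those, in Ward C: #12, #14 → 2.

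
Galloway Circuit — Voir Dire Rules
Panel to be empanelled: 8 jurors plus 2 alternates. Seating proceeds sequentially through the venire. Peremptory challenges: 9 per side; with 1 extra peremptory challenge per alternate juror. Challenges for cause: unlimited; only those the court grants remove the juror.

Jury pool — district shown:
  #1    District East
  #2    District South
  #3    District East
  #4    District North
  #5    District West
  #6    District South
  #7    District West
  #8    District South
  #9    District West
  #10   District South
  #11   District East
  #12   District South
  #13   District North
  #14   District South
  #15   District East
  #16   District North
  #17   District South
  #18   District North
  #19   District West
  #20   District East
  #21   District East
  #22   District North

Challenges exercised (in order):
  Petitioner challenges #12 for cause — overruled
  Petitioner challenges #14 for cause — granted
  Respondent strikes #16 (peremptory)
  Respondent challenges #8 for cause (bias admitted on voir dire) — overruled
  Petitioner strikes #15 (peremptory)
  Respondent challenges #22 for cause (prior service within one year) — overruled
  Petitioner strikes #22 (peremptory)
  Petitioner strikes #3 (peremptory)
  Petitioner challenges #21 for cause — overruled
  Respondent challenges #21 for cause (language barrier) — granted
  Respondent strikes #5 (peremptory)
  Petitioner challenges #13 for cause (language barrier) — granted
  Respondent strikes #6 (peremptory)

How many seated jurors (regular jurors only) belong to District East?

2

Removed: #3, #5, #6, #13, #14, #15, #16, #21, #22.
Seated jurors 1–8: #1, #2, #4, #7, #8, #9, #10, #11 (alternates #12, #17 not counted).
Of those, in District East: #1, #11 → 2.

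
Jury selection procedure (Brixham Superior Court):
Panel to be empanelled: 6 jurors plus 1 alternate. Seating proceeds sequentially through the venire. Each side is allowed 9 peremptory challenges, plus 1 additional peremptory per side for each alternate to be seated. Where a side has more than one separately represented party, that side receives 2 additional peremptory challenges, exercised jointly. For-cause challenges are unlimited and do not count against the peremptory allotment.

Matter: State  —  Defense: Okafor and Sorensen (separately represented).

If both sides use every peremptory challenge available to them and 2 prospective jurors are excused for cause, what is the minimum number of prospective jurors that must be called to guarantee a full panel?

Seats to fill: 6 + 1 alternates = 7.
Peremptories — State: 9 + 1×1 = 10; Defense: 9 + 1×1 + 2 = 12; total 22.
For-cause removals: 2.
Minimum venire: 7 + 22 + 2 = 31.

31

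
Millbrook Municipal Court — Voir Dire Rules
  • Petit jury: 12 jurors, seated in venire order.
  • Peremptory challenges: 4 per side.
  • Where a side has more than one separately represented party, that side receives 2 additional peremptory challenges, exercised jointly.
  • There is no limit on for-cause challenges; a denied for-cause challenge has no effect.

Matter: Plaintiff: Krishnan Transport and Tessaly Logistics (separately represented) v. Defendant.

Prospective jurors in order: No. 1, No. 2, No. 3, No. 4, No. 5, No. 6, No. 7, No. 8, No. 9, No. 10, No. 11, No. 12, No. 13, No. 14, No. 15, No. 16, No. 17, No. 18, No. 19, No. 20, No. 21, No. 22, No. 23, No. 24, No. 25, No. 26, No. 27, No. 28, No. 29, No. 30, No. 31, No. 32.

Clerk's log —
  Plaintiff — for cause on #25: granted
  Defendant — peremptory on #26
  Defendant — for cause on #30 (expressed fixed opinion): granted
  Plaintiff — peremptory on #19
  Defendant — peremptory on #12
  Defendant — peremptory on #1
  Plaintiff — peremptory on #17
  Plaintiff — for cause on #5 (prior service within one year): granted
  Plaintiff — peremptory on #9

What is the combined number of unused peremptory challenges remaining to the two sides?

4

Plaintiff allotment: 4 base + 2 multi-party = 6. Defendant allotment: 4.
Plaintiff peremptories used: #19, #17, #9 — 3 (for-cause on #25, #5 don't count).
Defendant peremptories used: #26, #12, #1 — 3 (the for-cause on #30 doesn't count).
Remaining: (6 − 3) + (4 − 3) = 4.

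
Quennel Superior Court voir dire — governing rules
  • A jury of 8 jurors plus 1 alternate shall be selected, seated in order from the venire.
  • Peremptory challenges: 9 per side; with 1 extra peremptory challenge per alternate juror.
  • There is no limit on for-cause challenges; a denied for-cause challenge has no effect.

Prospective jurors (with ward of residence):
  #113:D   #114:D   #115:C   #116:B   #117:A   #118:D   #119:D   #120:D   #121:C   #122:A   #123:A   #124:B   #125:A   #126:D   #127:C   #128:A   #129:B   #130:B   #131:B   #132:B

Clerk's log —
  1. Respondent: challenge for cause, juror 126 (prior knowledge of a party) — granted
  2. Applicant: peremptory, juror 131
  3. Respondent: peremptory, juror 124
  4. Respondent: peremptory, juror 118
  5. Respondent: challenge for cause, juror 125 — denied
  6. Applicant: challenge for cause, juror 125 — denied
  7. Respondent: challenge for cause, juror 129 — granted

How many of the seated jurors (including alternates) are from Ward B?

Removed: #118, #124, #126, #129, #131.
Seated (9 incl. alternates): #113, #114, #115, #116, #117, #119, #120, #121, #122.
Of those, in Ward B: #116 → 1.

1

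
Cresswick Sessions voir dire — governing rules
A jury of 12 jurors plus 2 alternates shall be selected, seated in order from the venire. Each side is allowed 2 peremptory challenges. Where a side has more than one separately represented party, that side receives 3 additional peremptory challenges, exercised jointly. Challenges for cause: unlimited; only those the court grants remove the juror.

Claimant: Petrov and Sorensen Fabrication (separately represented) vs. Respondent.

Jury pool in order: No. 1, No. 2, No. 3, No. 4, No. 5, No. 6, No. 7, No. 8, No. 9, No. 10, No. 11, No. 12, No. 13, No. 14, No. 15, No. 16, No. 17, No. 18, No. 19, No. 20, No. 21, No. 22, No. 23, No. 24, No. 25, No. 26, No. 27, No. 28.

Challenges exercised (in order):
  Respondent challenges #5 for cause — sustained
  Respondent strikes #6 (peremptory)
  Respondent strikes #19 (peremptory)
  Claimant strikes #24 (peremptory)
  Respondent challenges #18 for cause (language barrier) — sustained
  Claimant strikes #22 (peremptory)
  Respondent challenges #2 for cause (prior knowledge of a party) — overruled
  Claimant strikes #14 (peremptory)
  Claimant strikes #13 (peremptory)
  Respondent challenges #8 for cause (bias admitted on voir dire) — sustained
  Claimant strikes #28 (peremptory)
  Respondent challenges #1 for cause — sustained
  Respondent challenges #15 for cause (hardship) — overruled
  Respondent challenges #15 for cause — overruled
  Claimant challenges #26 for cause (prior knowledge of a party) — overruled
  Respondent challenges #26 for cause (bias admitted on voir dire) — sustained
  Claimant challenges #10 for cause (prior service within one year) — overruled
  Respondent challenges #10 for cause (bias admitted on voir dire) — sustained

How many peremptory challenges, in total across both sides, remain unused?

0

Claimant allotment: 2 base + 3 multi-party = 5. Respondent allotment: 2.
Claimant peremptories used: #24, #22, #14, #13, #28 — 5 (for-cause on #26, #10 don't count).
Respondent peremptories used: #6, #19 — 2 (for-cause on #5, #18, #2, #8, #1, #15, #15, #26, #10 don't count).
Remaining: (5 − 5) + (2 − 2) = 0.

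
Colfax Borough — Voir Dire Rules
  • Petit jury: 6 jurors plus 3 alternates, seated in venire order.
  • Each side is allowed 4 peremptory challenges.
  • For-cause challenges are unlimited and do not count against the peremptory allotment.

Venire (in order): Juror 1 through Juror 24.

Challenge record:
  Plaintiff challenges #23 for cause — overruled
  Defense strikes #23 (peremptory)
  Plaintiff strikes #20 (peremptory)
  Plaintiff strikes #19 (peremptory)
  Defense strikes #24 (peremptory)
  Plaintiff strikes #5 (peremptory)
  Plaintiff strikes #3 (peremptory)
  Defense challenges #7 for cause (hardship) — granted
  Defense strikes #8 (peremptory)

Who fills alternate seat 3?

Removed: #3, #5, #7, #8, #19, #20, #23, #24.
Seating in order: seats 1–6 → #1, #2, #4, #6, #9, #10; alternates → #11, #12, #13.
So alternate 3 is #13.

13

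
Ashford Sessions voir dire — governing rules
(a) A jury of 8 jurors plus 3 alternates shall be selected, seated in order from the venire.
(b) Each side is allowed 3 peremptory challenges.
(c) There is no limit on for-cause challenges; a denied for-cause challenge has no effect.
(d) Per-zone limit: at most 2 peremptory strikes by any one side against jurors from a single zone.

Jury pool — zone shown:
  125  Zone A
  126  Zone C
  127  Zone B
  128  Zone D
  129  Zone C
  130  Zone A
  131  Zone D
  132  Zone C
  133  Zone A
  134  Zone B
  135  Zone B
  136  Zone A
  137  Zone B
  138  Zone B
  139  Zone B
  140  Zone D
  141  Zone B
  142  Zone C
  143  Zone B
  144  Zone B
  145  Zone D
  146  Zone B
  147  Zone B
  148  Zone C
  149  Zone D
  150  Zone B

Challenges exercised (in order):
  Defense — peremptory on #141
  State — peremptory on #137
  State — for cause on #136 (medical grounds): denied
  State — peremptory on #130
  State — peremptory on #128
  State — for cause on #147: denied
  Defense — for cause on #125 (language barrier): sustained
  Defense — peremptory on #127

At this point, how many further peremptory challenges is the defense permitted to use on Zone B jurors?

0

Defense peremptories so far: #141, #127 — 2 of 3 used, 1 left overall.
Against Zone B: #141, #127 — 2 used; per-zone cap 2 leaves 0.
Binding limit: min(1, 0) = 0.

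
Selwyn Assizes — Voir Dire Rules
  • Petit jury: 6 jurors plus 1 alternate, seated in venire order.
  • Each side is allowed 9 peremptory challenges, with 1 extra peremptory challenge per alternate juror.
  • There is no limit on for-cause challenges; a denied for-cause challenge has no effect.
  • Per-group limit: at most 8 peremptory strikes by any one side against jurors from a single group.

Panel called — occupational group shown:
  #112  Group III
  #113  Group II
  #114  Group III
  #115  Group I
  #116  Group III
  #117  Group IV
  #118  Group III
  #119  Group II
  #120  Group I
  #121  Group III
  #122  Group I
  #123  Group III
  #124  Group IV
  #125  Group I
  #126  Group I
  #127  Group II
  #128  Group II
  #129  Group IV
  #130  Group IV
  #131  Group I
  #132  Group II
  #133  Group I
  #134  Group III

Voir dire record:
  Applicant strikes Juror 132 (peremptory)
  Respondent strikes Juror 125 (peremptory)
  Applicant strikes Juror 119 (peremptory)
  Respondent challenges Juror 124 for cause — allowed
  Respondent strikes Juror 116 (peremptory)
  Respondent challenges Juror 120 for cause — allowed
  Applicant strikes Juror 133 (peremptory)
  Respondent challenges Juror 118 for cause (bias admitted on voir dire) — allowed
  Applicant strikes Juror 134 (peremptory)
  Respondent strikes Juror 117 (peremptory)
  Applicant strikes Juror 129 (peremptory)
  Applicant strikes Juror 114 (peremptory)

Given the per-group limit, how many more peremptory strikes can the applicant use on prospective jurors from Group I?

4

Applicant peremptories so far: #132, #119, #133, #134, #129, #114 — 6 of 10 used, 4 left overall.
Against Group I: #133 — 1 used; per-group cap 8 leaves 7.
Binding limit: min(4, 7) = 4.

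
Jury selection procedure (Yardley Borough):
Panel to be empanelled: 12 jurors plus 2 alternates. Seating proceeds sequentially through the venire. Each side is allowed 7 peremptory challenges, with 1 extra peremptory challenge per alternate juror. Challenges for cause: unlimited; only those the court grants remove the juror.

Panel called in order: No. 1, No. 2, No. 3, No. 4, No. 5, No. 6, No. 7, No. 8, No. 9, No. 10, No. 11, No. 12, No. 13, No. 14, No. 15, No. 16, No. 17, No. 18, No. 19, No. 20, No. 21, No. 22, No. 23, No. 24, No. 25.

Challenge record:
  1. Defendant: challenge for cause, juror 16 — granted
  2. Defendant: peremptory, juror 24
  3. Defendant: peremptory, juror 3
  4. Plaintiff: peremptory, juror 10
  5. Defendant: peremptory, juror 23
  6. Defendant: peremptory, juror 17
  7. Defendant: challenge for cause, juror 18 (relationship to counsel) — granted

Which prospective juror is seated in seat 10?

Removed: #3, #10, #16, #17, #18, #23, #24.
Seating in order: seats 1–12 → #1, #2, #4, #5, #6, #7, #8, #9, #11, #12, #13, #14; alternates → #15, #19.
So seat 10 is #12.

12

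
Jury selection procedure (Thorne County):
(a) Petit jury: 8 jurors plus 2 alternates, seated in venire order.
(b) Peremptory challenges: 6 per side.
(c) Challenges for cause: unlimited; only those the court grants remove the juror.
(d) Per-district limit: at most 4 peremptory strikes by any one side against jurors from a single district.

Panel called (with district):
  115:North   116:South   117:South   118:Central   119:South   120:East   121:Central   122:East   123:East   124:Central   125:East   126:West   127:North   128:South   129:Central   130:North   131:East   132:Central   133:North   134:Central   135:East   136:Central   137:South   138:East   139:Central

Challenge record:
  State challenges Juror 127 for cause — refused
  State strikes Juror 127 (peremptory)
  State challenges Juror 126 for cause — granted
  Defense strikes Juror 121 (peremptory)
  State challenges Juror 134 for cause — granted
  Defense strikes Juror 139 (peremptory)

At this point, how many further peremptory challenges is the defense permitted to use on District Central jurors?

Defense peremptories so far: #121, #139 — 2 of 6 used, 4 left overall.
Against District Central: #121, #139 — 2 used; per-district cap 4 leaves 2.
Binding limit: min(4, 2) = 2.

2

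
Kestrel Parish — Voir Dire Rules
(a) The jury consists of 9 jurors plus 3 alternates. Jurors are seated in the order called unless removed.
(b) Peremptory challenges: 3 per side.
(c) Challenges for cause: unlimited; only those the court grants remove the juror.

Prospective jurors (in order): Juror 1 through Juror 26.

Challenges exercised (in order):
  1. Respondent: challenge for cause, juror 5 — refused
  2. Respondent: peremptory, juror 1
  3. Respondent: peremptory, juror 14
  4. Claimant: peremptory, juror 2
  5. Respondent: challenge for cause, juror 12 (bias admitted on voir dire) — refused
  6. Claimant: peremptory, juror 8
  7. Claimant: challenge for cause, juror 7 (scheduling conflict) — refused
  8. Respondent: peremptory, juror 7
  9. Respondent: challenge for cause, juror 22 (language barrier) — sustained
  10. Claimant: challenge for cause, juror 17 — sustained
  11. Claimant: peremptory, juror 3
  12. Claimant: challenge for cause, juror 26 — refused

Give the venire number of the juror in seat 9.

15

Removed: #1, #2, #3, #7, #8, #14, #17, #22. (#5, #12, #26 stay — for-cause denied.)
Seating in order: seats 1–9 → #4, #5, #6, #9, #10, #11, #12, #13, #15; alternates → #16, #18, #19.
So seat 9 is #15.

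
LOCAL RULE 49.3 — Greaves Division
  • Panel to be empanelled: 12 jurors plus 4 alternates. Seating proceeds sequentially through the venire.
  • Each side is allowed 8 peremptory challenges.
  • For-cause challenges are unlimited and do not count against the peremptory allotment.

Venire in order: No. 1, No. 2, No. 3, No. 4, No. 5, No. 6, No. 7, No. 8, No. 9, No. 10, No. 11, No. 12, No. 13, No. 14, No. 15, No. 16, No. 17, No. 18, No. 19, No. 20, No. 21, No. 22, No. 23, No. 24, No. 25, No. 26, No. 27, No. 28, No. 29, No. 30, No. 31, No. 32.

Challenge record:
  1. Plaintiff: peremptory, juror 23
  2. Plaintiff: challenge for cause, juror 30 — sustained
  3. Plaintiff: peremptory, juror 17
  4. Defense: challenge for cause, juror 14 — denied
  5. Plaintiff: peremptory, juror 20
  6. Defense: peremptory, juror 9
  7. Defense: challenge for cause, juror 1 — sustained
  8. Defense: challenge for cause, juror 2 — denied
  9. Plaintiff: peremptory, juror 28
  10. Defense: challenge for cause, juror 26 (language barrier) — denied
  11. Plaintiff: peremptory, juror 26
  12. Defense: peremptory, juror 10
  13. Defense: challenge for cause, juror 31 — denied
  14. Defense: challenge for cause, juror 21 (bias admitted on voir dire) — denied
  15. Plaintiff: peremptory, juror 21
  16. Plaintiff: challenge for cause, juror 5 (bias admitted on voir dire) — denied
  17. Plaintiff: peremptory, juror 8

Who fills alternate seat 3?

Removed: #1, #8, #9, #10, #17, #20, #21, #23, #26, #28, #30. (#2, #5, #14, #31 stay — for-cause denied.)
Seating in order: seats 1–12 → #2, #3, #4, #5, #6, #7, #11, #12, #13, #14, #15, #16; alternates → #18, #19, #22, #24.
So alternate 3 is #22.

22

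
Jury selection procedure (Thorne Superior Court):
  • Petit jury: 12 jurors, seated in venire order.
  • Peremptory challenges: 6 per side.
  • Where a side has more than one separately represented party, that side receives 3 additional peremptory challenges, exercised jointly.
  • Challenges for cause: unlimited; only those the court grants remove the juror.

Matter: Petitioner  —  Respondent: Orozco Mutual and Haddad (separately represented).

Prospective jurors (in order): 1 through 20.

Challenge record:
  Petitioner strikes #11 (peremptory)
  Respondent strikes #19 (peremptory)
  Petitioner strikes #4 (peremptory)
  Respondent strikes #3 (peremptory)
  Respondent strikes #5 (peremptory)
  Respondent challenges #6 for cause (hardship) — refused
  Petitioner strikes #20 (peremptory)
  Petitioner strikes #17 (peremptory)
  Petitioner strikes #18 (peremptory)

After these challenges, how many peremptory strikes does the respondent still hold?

6

Respondent allotment: 6 base + 3 multi-party = 9.
Respondent peremptories used: #19, #3, #5 — 3 (the for-cause on #6 doesn't count).
Remaining: 9 − 3 = 6.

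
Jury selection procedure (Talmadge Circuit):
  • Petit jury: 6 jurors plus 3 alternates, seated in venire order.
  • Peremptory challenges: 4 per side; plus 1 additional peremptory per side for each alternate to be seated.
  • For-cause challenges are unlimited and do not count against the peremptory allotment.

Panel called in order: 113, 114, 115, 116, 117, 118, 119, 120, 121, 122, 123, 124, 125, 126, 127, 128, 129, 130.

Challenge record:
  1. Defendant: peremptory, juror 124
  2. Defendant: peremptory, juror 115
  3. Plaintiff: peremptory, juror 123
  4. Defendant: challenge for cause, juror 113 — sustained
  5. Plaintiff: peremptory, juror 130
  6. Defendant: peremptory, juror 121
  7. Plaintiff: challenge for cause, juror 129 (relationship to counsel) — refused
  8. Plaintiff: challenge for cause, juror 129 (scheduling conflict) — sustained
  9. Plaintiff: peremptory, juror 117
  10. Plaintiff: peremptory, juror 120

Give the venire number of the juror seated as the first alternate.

Removed: #113, #115, #117, #120, #121, #123, #124, #129, #130.
Seating in order: seats 1–6 → #114, #116, #118, #119, #122, #125; alternates → #126, #127, #128.
So alternate 1 is #126.

126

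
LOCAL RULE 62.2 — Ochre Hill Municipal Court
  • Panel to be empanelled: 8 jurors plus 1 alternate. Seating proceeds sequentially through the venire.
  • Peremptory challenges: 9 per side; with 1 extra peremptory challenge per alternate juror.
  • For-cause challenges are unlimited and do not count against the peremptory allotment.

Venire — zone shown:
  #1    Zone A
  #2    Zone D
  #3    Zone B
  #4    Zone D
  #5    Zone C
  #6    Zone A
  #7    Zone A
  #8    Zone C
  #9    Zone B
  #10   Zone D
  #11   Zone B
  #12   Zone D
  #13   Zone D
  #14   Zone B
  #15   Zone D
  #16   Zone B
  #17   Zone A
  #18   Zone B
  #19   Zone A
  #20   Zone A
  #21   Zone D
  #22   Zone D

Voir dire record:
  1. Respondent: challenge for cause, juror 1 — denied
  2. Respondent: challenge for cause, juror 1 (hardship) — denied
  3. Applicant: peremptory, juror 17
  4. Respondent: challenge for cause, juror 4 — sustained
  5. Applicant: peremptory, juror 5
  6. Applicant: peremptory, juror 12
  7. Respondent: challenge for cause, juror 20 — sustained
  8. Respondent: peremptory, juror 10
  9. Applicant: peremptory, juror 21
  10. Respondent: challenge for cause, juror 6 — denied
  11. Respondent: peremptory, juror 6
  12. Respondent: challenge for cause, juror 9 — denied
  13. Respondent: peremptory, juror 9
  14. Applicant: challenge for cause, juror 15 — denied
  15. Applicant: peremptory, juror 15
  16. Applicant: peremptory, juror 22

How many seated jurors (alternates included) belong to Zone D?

2

Removed: #4, #5, #6, #9, #10, #12, #15, #17, #20, #21, #22.
Seated (9 incl. alternates): #1, #2, #3, #7, #8, #11, #13, #14, #16.
Of those, in Zone D: #2, #13 → 2.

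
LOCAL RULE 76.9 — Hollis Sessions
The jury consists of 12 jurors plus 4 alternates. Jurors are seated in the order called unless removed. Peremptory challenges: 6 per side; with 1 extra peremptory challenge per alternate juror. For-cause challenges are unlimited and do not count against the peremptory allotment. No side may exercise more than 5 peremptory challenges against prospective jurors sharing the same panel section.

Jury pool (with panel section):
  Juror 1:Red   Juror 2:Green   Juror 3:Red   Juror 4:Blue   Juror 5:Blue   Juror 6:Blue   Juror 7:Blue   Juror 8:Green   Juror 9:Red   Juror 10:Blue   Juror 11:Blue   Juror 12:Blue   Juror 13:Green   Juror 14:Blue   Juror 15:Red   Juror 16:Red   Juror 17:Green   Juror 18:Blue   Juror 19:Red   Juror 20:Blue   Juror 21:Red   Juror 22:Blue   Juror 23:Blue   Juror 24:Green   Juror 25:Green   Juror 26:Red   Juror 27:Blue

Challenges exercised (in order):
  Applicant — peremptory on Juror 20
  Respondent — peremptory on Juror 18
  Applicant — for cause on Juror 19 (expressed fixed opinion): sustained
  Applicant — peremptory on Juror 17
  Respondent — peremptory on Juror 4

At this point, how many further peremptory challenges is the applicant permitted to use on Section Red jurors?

Applicant peremptories so far: #20, #17 — 2 of 10 used, 8 left overall.
Against Section Red: none yet — per-section cap 5 leaves 5.
Binding limit: min(8, 5) = 5.

5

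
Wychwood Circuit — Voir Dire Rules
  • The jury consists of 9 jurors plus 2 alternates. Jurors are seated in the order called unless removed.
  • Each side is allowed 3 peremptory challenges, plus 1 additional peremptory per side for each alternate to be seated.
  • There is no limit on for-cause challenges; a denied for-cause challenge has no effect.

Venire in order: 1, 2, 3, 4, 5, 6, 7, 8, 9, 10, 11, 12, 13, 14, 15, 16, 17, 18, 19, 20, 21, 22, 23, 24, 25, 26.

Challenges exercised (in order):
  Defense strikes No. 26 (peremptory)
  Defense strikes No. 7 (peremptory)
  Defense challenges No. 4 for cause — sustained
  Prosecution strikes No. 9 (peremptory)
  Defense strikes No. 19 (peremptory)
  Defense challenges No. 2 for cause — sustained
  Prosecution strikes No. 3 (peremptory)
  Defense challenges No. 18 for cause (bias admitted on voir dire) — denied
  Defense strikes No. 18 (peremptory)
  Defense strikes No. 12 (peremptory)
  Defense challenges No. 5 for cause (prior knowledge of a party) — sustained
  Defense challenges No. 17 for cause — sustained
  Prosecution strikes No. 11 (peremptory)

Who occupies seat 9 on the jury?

Removed: #2, #3, #4, #5, #7, #9, #11, #12, #17, #18, #19, #26.
Seating in order: seats 1–9 → #1, #6, #8, #10, #13, #14, #15, #16, #20; alternates → #21, #22.
So seat 9 is #20.

20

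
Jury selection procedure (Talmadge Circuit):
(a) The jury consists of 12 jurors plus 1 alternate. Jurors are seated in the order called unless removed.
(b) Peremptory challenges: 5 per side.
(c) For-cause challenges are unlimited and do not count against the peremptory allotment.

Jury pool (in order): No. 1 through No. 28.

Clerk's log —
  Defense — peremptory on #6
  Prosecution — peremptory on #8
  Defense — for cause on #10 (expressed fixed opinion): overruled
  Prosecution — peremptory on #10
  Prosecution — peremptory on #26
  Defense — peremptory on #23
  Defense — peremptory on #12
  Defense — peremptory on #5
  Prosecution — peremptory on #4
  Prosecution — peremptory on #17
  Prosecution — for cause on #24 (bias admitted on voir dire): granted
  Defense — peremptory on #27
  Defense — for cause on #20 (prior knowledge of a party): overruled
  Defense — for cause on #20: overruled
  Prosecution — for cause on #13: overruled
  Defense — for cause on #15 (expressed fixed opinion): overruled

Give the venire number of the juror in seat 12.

Removed: #4, #5, #6, #8, #10, #12, #17, #23, #24, #26, #27. (#13, #15, #20 stay — for-cause denied.)
Seating in order: seats 1–12 → #1, #2, #3, #7, #9, #11, #13, #14, #15, #16, #18, #19; alternates → #20.
So seat 12 is #19.

19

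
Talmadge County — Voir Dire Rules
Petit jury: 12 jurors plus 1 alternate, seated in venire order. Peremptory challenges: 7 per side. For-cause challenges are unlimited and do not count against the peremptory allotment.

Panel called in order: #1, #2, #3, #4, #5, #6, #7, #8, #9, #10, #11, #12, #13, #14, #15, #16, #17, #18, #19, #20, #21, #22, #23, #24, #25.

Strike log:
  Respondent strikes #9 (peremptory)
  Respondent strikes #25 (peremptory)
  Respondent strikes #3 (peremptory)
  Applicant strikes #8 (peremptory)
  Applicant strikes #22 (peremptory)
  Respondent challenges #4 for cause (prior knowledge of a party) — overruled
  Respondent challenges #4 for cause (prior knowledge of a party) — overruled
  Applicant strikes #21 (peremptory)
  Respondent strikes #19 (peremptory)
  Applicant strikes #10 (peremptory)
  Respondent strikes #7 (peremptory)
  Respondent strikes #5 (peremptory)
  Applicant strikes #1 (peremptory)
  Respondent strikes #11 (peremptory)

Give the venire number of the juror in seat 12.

23

Removed: #1, #3, #5, #7, #8, #9, #10, #11, #19, #21, #22, #25. (#4 stays — for-cause denied.)
Filling seats in venire order through position 12: #2, #4, #6, #12, #13, #14, #15, #16, #17, #18, #20, #23.
So seat 12 is #23.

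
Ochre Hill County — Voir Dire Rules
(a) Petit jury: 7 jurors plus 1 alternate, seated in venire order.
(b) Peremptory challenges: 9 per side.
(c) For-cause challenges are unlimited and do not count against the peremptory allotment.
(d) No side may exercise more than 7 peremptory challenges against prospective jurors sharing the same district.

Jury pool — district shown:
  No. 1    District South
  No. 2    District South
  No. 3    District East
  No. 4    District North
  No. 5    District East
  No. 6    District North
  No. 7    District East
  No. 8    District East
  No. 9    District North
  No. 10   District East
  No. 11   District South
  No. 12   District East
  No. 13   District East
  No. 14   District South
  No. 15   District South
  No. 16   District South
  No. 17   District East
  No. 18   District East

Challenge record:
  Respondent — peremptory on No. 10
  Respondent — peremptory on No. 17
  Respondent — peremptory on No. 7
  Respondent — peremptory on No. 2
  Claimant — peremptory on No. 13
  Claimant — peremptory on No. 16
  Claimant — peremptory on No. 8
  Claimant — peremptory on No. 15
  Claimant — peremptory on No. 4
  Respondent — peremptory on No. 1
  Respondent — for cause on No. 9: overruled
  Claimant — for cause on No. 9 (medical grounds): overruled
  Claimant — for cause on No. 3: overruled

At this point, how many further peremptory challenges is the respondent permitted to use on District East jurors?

Respondent peremptories so far: #10, #17, #7, #2, #1 — 5 of 9 used, 4 left overall.
Against District East: #10, #17, #7 — 3 used; per-district cap 7 leaves 4.
Binding limit: min(4, 4) = 4.

4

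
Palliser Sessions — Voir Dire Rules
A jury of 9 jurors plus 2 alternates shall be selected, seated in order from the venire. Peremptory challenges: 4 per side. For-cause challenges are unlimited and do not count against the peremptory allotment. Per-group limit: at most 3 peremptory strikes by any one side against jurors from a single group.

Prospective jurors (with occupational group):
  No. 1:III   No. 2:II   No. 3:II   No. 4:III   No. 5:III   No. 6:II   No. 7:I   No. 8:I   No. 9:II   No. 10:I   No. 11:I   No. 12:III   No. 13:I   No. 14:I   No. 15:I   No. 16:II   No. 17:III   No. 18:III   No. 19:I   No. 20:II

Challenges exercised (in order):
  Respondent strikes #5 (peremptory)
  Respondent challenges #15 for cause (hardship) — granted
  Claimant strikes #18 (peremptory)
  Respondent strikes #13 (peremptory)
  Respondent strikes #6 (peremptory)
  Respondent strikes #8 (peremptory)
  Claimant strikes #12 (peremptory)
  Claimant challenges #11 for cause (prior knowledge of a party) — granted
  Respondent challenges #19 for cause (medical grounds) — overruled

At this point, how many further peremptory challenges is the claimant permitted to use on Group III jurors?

1

Claimant peremptories so far: #18, #12 — 2 of 4 used, 2 left overall.
Against Group III: #18, #12 — 2 used; per-group cap 3 leaves 1.
Binding limit: min(2, 1) = 1.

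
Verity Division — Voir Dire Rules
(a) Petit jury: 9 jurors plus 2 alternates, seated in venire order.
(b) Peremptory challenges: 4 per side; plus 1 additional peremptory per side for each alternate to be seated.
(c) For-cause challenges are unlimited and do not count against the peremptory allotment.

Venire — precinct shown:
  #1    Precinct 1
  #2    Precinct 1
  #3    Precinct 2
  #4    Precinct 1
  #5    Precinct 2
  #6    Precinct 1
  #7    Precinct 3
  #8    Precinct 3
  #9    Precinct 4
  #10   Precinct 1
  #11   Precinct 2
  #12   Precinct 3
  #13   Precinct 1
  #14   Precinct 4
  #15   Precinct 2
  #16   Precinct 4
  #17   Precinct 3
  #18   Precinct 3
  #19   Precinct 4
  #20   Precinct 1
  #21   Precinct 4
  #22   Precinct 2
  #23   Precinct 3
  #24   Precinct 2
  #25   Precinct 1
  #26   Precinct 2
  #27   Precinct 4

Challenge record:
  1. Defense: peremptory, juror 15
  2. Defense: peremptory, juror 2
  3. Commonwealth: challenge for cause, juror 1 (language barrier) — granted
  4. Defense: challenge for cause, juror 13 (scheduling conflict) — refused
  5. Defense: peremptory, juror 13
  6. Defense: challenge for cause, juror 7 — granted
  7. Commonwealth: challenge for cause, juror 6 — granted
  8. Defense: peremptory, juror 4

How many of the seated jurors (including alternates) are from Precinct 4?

3

Removed: #1, #2, #4, #6, #7, #13, #15.
Seated (11 incl. alternates): #3, #5, #8, #9, #10, #11, #12, #14, #16, #17, #18.
Of those, in Precinct 4: #9, #14, #16 → 3.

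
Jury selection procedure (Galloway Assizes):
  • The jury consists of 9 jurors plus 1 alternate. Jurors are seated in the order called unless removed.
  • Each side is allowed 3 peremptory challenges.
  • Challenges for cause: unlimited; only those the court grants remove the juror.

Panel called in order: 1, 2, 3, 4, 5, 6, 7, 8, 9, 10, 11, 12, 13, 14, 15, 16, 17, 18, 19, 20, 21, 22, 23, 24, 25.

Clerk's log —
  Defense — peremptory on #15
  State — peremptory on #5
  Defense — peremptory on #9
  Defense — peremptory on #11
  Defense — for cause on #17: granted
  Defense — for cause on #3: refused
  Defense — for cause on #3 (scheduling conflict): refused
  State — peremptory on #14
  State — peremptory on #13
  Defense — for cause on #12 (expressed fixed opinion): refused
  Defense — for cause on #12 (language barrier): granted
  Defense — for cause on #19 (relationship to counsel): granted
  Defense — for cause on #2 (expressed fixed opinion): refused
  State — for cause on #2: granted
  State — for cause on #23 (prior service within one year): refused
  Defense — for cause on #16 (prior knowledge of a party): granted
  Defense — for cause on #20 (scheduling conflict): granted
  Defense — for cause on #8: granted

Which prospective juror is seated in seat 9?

22

Removed: #2, #5, #8, #9, #11, #12, #13, #14, #15, #16, #17, #19, #20. (#3, #23 stay — for-cause denied.)
Seating in order: seats 1–9 → #1, #3, #4, #6, #7, #10, #18, #21, #22; alternates → #23.
So seat 9 is #22.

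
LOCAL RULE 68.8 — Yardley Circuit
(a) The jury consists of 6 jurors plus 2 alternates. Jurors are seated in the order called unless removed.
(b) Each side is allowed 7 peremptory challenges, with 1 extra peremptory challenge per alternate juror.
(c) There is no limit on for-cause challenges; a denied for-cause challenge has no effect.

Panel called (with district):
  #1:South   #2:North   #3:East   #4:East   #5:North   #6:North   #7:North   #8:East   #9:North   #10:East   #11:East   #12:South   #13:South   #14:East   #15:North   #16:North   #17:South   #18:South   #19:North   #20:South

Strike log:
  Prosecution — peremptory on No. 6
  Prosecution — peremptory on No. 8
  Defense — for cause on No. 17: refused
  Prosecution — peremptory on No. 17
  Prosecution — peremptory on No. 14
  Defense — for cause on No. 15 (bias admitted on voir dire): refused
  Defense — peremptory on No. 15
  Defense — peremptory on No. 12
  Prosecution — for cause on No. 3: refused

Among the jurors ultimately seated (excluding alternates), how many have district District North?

Removed: #6, #8, #12, #14, #15, #17.
Seated jurors 1–6: #1, #2, #3, #4, #5, #7 (alternates #9, #10 not counted).
Of those, in District North: #2, #5, #7 → 3.

3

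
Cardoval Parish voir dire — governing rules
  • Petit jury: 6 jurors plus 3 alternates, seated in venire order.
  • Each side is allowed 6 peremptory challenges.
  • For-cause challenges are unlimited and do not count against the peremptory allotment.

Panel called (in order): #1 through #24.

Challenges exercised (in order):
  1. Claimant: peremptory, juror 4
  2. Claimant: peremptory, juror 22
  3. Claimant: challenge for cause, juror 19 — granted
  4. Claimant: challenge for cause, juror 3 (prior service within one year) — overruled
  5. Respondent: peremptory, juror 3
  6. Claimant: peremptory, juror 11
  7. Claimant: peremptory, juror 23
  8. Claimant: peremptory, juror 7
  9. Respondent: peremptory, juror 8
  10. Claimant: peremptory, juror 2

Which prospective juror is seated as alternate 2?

Removed: #2, #3, #4, #7, #8, #11, #19, #22, #23.
Filling seats in venire order through position 8: #1, #5, #6, #9, #10, #12, #13, #14.
So alternate 2 is #14.

14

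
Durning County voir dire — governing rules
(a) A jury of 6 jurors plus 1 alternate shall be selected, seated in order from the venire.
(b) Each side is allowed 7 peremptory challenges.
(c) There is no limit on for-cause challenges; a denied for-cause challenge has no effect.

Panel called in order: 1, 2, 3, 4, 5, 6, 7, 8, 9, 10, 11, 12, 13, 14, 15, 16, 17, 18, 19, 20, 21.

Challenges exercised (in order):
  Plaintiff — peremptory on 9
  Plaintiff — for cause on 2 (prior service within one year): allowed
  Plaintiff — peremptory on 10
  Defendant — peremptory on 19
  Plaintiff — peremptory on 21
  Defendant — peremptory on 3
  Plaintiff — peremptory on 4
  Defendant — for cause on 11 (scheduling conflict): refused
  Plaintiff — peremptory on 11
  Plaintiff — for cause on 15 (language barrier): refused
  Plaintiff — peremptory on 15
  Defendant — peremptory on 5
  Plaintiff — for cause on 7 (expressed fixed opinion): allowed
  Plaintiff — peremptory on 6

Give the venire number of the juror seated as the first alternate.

Removed: #2, #3, #4, #5, #6, #7, #9, #10, #11, #15, #19, #21.
Seating in order: seats 1–6 → #1, #8, #12, #13, #14, #16; alternates → #17.
So alternate 1 is #17.

17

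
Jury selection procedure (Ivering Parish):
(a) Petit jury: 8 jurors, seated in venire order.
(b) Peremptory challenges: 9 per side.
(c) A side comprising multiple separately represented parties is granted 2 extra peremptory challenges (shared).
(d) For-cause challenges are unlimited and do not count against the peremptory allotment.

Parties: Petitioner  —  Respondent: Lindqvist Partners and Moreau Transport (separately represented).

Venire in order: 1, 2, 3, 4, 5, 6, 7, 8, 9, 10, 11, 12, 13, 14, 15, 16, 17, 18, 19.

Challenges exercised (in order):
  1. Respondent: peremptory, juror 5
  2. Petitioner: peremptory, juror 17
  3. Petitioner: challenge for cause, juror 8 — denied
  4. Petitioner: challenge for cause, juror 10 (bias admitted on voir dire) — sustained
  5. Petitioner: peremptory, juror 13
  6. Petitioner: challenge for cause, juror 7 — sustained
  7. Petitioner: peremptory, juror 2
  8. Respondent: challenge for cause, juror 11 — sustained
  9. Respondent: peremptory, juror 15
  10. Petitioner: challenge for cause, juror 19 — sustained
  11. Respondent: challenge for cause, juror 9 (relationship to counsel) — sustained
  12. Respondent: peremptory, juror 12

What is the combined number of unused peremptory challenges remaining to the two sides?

Petitioner allotment: 9. Respondent allotment: 9 base + 2 multi-party = 11.
Petitioner peremptories used: #17, #13, #2 — 3 (for-cause on #8, #10, #7, #19 don't count).
Respondent peremptories used: #5, #15, #12 — 3 (for-cause on #11, #9 don't count).
Remaining: (9 − 3) + (11 − 3) = 14.

14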